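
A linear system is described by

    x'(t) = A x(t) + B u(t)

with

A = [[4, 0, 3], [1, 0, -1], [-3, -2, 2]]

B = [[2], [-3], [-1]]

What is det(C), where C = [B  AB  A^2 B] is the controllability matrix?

AB = [[5], [3], [-2]]
A^2B = [[14], [7], [-25]]
Controllability matrix C = [B  AB  A^2B] = [[2, 5, 14], [-3, 3, 7], [-1, -2, -25]]
Expanding along the first row, det(C) = 2·(3·(-25) - 7·(-2)) - 5·((-3)·(-25) - 7·(-1)) + 14·((-3)·(-2) - 3·(-1)) = 2·(-61) - 5·82 + 14·9 = -406
Since det(C) ≠ 0, rank(C) = 3 and the system is completely controllable.

-406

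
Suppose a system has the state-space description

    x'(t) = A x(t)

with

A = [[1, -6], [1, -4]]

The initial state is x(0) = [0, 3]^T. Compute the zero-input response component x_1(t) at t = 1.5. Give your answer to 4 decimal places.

-3.1202

det(sI - A) = s^2 - (tr A)s + det A, with tr A = 1 + (-4) = -3 and det A = 1·(-4) - (-6)·1 = -4 - (-6) = 2.
So p(s) = det(sI - A) = s^2 + 3s + 2.
Factor s^2 + 3s + 2: two numbers with sum -3 and product 2 are -1 and -2, so s^2 + 3s + 2 = (s + 1)(s + 2).
Hence p(s) = (s + 1) (s + 2), with roots -2, -1.
The eigenvalues -2, -1 are distinct and real, so A is diagonalisable and x(t) = e^{At} x(0) = V diag(e^{λ_i t}) V^{-1} x(0), where the columns of V are the eigenvectors.
λ = -2: A - (-2)I = [[3, -6], [1, -2]]. Row 1 gives 3·v1 + (-6)·v2 = 0, so take v_1 = [-2, -1]^T.
λ = -1: A - (-1)I = [[2, -6], [1, -3]]. Row 1 gives 2·v1 + (-6)·v2 = 0, so take v_2 = [3, 1]^T.
V = [v_1 v_2] = [[-2, 3], [-1, 1]] has det V = 1, so V^{-1} = adj(V)/det V = [[1, -3], [1, -2]].
Modal coordinates z(0) = V^{-1} x(0): 1·0 + (-3)·3 = -9; 1·0 + (-2)·3 = -6; so z(0) = [-9, -6]^T.
x_1(t) = Σ_i (v_i)_1 · z_i(0) · e^{λ_i t} (row 1 of V times the modal terms).
x_1(1.5) = (-2)·(-9)·e^{-2·1.5} + 3·(-6)·e^{-1·1.5} = 18·0.049787 + (-18)·0.223130 = -3.1202.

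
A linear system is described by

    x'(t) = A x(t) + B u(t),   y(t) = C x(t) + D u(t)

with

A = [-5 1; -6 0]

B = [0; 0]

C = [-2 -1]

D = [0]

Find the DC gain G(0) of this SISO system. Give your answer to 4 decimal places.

0.0000

G(0) = C(-A)^{-1}B + D = -C A^{-1} B + D.
det A = 6, so A^{-1} = (1/6)·adj(A) = [[0, -1/6], [1, -5/6]]
A^{-1} B = [0, 0]^T
C A^{-1} B = 0
G(0) = D - C A^{-1} B = 0 - (0) = 0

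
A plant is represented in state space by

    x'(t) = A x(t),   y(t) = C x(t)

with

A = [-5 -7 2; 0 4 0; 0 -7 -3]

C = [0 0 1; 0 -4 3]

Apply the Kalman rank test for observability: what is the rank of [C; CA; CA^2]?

2

CA = [[0, -7, -3], [0, -37, -9]]
CA^2 = [[0, -7, 9], [0, -85, 27]]
Observability matrix O = [C; CA; CA^2] = [[0, 0, 1], [0, -4, 3], [0, -7, -3], [0, -37, -9], [0, -7, 9], [0, -85, 27]]
Column 1 of O is identically zero, so rank(O) ≤ 2.
The 2×2 minor from rows 1, 2, columns 2, 3 is 0·3 - 1·(-4) = 0 - (-4) = 4 ≠ 0, so rank(O) = 2.
rank(O) = 2 < n = 3, so the pair (A, C) is not completely observable.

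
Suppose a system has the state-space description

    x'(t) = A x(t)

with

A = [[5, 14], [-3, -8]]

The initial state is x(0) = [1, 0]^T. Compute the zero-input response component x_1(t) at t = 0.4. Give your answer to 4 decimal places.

1.9963

det(sI - A) = s^2 - (tr A)s + det A, with tr A = 5 + (-8) = -3 and det A = 5·(-8) - 14·(-3) = -40 - (-42) = 2.
So p(s) = det(sI - A) = s^2 + 3s + 2.
Factor s^2 + 3s + 2: two numbers with sum -3 and product 2 are -1 and -2, so s^2 + 3s + 2 = (s + 1)(s + 2).
Hence p(s) = (s + 1) (s + 2), with roots -2, -1.
The eigenvalues -2, -1 are distinct and real, so A is diagonalisable and x(t) = e^{At} x(0) = V diag(e^{λ_i t}) V^{-1} x(0), where the columns of V are the eigenvectors.
λ = -2: A - (-2)I = [[7, 14], [-3, -6]]. Row 1 gives 7·v1 + 14·v2 = 0, so take v_1 = [2, -1]^T.
λ = -1: A - (-1)I = [[6, 14], [-3, -7]]. Row 1 gives 6·v1 + 14·v2 = 0, so take v_2 = [-7, 3]^T.
V = [v_1 v_2] = [[2, -7], [-1, 3]] has det V = -1, so V^{-1} = adj(V)/det V = [[-3, -7], [-1, -2]].
Modal coordinates z(0) = V^{-1} x(0): (-3)·1 + (-7)·0 = -3; (-1)·1 + (-2)·0 = -1; so z(0) = [-3, -1]^T.
x_1(t) = Σ_i (v_i)_1 · z_i(0) · e^{λ_i t} (row 1 of V times the modal terms).
x_1(0.4) = 2·(-3)·e^{-2·0.4} + (-7)·(-1)·e^{-1·0.4} = (-6)·0.449329 + 7·0.670320 = 1.9963.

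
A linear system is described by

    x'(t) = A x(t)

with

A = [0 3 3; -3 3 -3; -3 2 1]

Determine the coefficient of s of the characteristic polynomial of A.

27

Expand det(sI - A) for the 3×3 matrix.
p(s) = s^3 - 4s^2 + 27s - 45.
(Check: constant term = det(-A) = (-1)^3 det A = -45; coefficient of s^2 = -tr A = -4.)
The coefficient of s is 27.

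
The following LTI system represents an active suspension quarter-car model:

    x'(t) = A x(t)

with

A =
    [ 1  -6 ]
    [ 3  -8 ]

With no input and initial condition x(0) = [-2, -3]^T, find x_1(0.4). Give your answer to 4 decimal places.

det(sI - A) = s^2 - (tr A)s + det A, with tr A = 1 + (-8) = -7 and det A = 1·(-8) - (-6)·3 = -8 - (-18) = 10.
So p(s) = det(sI - A) = s^2 + 7s + 10.
Factor s^2 + 7s + 10: two numbers with sum -7 and product 10 are -2 and -5, so s^2 + 7s + 10 = (s + 2)(s + 5).
Hence p(s) = (s + 2) (s + 5), with roots -5, -2.
The eigenvalues -5, -2 are distinct and real, so A is diagonalisable and x(t) = e^{At} x(0) = V diag(e^{λ_i t}) V^{-1} x(0), where the columns of V are the eigenvectors.
λ = -5: A - (-5)I = [[6, -6], [3, -3]]. Row 1 gives 6·v1 + (-6)·v2 = 0, so take v_1 = [1, 1]^T.
λ = -2: A - (-2)I = [[3, -6], [3, -6]]. Row 1 gives 3·v1 + (-6)·v2 = 0, so take v_2 = [-2, -1]^T.
V = [v_1 v_2] = [[1, -2], [1, -1]] has det V = 1, so V^{-1} = adj(V)/det V = [[-1, 2], [-1, 1]].
Modal coordinates z(0) = V^{-1} x(0): (-1)·(-2) + 2·(-3) = -4; (-1)·(-2) + 1·(-3) = -1; so z(0) = [-4, -1]^T.
x_1(t) = Σ_i (v_i)_1 · z_i(0) · e^{λ_i t} (row 1 of V times the modal terms).
x_1(0.4) = 1·(-4)·e^{-5·0.4} + (-2)·(-1)·e^{-2·0.4} = (-4)·0.135335 + 2·0.449329 = 0.3573.

0.3573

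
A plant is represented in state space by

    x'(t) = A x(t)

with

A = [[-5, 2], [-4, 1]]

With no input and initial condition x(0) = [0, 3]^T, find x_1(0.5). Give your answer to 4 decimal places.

1.1502

det(sI - A) = s^2 - (tr A)s + det A, with tr A = (-5) + 1 = -4 and det A = (-5)·1 - 2·(-4) = -5 - (-8) = 3.
So p(s) = det(sI - A) = s^2 + 4s + 3.
Factor s^2 + 4s + 3: two numbers with sum -4 and product 3 are -1 and -3, so s^2 + 4s + 3 = (s + 1)(s + 3).
Hence p(s) = (s + 1) (s + 3), with roots -3, -1.
The eigenvalues -3, -1 are distinct and real, so A is diagonalisable and x(t) = e^{At} x(0) = V diag(e^{λ_i t}) V^{-1} x(0), where the columns of V are the eigenvectors.
λ = -3: A - (-3)I = [[-2, 2], [-4, 4]]. Row 1 gives (-2)·v1 + 2·v2 = 0, so take v_1 = [1, 1]^T.
λ = -1: A - (-1)I = [[-4, 2], [-4, 2]]. Row 1 gives (-4)·v1 + 2·v2 = 0, so take v_2 = [1, 2]^T.
V = [v_1 v_2] = [[1, 1], [1, 2]] has det V = 1, so V^{-1} = adj(V)/det V = [[2, -1], [-1, 1]].
Modal coordinates z(0) = V^{-1} x(0): 2·0 + (-1)·3 = -3; (-1)·0 + 1·3 = 3; so z(0) = [-3, 3]^T.
x_1(t) = Σ_i (v_i)_1 · z_i(0) · e^{λ_i t} (row 1 of V times the modal terms).
x_1(0.5) = 1·(-3)·e^{-3·0.5} + 1·3·e^{-1·0.5} = (-3)·0.223130 + 3·0.606531 = 1.1502.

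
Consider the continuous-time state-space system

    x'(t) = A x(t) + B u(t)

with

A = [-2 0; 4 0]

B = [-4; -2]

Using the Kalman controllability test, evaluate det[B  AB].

80

AB = [[8], [-16]]
Controllability matrix C = [B  AB] = [[-4, 8], [-2, -16]]
det(C) = (-4)·(-16) - 8·(-2) = 64 - (-16) = 80
Since det(C) ≠ 0, rank(C) = 2 and the system is completely controllable.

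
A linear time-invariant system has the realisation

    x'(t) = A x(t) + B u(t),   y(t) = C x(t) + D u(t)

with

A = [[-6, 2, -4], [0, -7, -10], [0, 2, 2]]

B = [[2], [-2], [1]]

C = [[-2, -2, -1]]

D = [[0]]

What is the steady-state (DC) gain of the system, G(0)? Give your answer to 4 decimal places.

2.1667

G(0) = C(-A)^{-1}B + D = -C A^{-1} B + D.
det A = -36, so A^{-1} = (1/-36)·adj(A) = [[-1/6, 1/3, 4/3], [0, 1/3, 5/3], [0, -1/3, -7/6]]
A^{-1} B = [1/3, 1, -1/2]^T
C A^{-1} B = -13/6
G(0) = D - C A^{-1} B = 0 - (-13/6) = 13/6 ≈ 2.1667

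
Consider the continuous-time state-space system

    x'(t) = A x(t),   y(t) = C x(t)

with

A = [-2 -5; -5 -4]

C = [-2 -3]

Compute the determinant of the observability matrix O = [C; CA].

13

CA = [[19, 22]]
Observability matrix O = [C; CA] = [[-2, -3], [19, 22]]
det(O) = (-2)·22 - (-3)·19 = -44 - (-57) = 13
Since det(O) ≠ 0, rank(O) = 2 and the system is completely observable.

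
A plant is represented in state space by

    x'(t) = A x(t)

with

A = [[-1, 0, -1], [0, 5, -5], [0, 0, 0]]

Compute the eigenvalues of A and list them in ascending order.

-1, 0, 5

det(sI - A) = s^3 - (tr A)s^2 + (M11 + M22 + M33)s - det A, where Mii is the 2×2 principal minor of A obtained by deleting row i and column i.
tr A = (-1) + 5 + 0 = 4; M11 = 5·0 - (-5)·0 = 0 - 0 = 0; M22 = (-1)·0 - (-1)·0 = 0 - 0 = 0; M33 = (-1)·5 - 0·0 = -5 - 0 = -5; sum of minors = -5.
det A = (-1)·(5·0 - (-5)·0) - 0·(0·0 - (-5)·0) + (-1)·(0·0 - 5·0) = (-1)·0 - 0·0 + (-1)·0 = 0.
So p(s) = det(sI - A) = s^3 - 4s^2 - 5s.
The constant term is 0, so p(s) = s(s^2 - 4s - 5).
Factor s^2 - 4s - 5: two numbers with sum 4 and product -5 are 5 and -1, so s^2 - 4s - 5 = (s - 5)(s + 1).
Hence p(s) = s (s - 5) (s + 1), with roots -1, 0, 5.
At least one eigenvalue has non-negative real part, so the system is not asymptotically stable.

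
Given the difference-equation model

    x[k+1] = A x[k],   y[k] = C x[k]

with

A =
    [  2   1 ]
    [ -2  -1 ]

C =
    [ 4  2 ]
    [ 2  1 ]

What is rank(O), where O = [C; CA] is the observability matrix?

CA = [[4, 2], [2, 1]]
Observability matrix O = [C; CA] = [[4, 2], [2, 1], [4, 2], [2, 1]]
Every row of O is a scalar multiple of row 1 = [4, 2] (multipliers 1, 1/2, 1, 1/2), so the rows span a one-dimensional space.
O ≠ 0, hence rank(O) = 1.
rank(O) = 1 < n = 2, so the pair (A, C) is not completely observable.

1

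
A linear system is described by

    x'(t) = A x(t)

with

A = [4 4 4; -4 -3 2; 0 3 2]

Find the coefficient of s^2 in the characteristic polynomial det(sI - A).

Expand det(sI - A) for the 3×3 matrix.
p(s) = s^3 - 3s^2 + 64.
(Check: constant term = det(-A) = (-1)^3 det A = 64; coefficient of s^2 = -tr A = -3.)
The coefficient of s^2 is -3.

-3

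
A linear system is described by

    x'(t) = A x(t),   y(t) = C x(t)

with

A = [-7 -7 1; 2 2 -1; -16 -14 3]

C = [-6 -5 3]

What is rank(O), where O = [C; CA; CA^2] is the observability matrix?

CA = [[-16, -10, 8]]
CA^2 = [[-36, -20, 18]]
Observability matrix O = [C; CA; CA^2] = [[-6, -5, 3], [-16, -10, 8], [-36, -20, 18]]
The columns c1, c2, c3 of O are linearly dependent: c1 + 2·c3 = 0 (check each entry), so rank(O) ≤ 2.
The 2×2 minor from rows 1, 2, columns 1, 2 is (-6)·(-10) - (-5)·(-16) = 60 - 80 = -20 ≠ 0, so rank(O) = 2.
rank(O) = 2 < n = 3, so the pair (A, C) is not completely observable.

2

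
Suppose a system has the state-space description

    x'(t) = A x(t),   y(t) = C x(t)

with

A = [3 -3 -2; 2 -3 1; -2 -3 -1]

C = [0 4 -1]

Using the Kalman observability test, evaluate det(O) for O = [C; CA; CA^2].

CA = [[10, -9, 5]]
CA^2 = [[2, -18, -34]]
Observability matrix O = [C; CA; CA^2] = [[0, 4, -1], [10, -9, 5], [2, -18, -34]]
Expanding along the first row, det(O) = 0·((-9)·(-34) - 5·(-18)) - 4·(10·(-34) - 5·2) + (-1)·(10·(-18) - (-9)·2) = 0·396 - 4·(-350) + (-1)·(-162) = 1562
Since det(O) ≠ 0, rank(O) = 3 and the system is completely observable.

1562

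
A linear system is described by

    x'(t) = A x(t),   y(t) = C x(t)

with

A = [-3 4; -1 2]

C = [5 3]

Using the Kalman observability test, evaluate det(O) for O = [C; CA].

184

CA = [[-18, 26]]
Observability matrix O = [C; CA] = [[5, 3], [-18, 26]]
det(O) = 5·26 - 3·(-18) = 130 - (-54) = 184
Since det(O) ≠ 0, rank(O) = 2 and the system is completely observable.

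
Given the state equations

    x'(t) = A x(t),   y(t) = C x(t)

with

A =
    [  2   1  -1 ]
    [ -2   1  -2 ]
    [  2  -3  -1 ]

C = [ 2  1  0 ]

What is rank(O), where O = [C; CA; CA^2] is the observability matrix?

3

CA = [[2, 3, -4]]
CA^2 = [[-10, 17, -4]]
Observability matrix O = [C; CA; CA^2] = [[2, 1, 0], [2, 3, -4], [-10, 17, -4]]
det(O) = 2·(3·(-4) - (-4)·17) - 1·(2·(-4) - (-4)·(-10)) + 0·(2·17 - 3·(-10)) = 2·56 - 1·(-48) + 0·64 = 160 ≠ 0, so rank(O) = 3.
rank(O) = 3 = n, so the pair (A, C) is completely observable.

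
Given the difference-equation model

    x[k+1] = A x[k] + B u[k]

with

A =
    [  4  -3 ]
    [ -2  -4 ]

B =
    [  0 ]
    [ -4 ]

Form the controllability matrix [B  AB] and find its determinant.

AB = [[12], [16]]
Controllability matrix C = [B  AB] = [[0, 12], [-4, 16]]
det(C) = 0·16 - 12·(-4) = 0 - (-48) = 48
Since det(C) ≠ 0, rank(C) = 2 and the system is completely controllable.

48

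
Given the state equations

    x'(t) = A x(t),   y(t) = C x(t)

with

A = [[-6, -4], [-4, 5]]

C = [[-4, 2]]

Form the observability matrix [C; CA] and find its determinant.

-136

CA = [[16, 26]]
Observability matrix O = [C; CA] = [[-4, 2], [16, 26]]
det(O) = (-4)·26 - 2·16 = -104 - 32 = -136
Since det(O) ≠ 0, rank(O) = 2 and the system is completely observable.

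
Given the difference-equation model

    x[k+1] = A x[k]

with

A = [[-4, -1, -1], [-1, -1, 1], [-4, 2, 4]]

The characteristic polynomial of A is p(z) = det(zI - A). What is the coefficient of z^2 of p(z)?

Expand det(zI - A) for the 3×3 matrix.
p(z) = z^3 + z^2 - 23z - 30.
(Check: constant term = det(-A) = (-1)^3 det A = -30; coefficient of z^2 = -tr A = 1.)
The coefficient of z^2 is 1.

1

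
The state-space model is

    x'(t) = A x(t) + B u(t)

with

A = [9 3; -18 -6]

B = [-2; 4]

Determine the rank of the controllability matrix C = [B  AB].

AB = [[-6], [12]]
Controllability matrix C = [B  AB] = [[-2, -6], [4, 12]]
Every column of C is a scalar multiple of column 1 = [-2, 4] (multipliers 1, 3), so the columns span a one-dimensional space.
C ≠ 0, hence rank(C) = 1.
rank(C) = 1 < n = 2, so the pair (A, B) is not completely controllable.

1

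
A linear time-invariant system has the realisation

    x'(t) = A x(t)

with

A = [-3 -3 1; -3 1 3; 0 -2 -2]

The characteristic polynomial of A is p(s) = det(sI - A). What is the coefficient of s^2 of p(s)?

Expand det(sI - A) for the 3×3 matrix.
p(s) = s^3 + 4s^2 - 2s - 12.
(Check: constant term = det(-A) = (-1)^3 det A = -12; coefficient of s^2 = -tr A = 4.)
The coefficient of s^2 is 4.

4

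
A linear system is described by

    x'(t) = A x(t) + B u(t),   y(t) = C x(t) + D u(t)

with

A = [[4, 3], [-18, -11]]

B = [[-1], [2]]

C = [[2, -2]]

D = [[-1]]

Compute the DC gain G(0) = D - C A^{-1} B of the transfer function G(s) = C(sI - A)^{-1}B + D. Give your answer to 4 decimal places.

-4.0000

G(0) = C(-A)^{-1}B + D = -C A^{-1} B + D.
det A = 10, so A^{-1} = (1/10)·adj(A) = [[-11/10, -3/10], [9/5, 2/5]]
A^{-1} B = [1/2, -1]^T
C A^{-1} B = 3
G(0) = D - C A^{-1} B = -1 - (3) = -4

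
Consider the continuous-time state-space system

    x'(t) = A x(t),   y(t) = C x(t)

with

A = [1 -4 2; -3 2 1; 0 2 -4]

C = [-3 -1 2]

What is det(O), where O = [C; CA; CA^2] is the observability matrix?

CA = [[0, 14, -15]]
CA^2 = [[-42, -2, 74]]
Observability matrix O = [C; CA; CA^2] = [[-3, -1, 2], [0, 14, -15], [-42, -2, 74]]
Expanding along the first row, det(O) = (-3)·(14·74 - (-15)·(-2)) - (-1)·(0·74 - (-15)·(-42)) + 2·(0·(-2) - 14·(-42)) = (-3)·1006 - (-1)·(-630) + 2·588 = -2472
Since det(O) ≠ 0, rank(O) = 3 and the system is completely observable.

-2472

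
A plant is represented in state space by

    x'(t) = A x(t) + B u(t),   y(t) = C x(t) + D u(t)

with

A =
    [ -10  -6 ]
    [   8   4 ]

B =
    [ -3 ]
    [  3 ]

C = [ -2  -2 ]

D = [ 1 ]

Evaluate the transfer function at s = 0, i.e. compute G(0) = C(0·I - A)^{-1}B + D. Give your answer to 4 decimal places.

1.0000

G(0) = C(-A)^{-1}B + D = -C A^{-1} B + D.
det A = 8, so A^{-1} = (1/8)·adj(A) = [[1/2, 3/4], [-1, -5/4]]
A^{-1} B = [3/4, -3/4]^T
C A^{-1} B = 0
G(0) = D - C A^{-1} B = 1 - (0) = 1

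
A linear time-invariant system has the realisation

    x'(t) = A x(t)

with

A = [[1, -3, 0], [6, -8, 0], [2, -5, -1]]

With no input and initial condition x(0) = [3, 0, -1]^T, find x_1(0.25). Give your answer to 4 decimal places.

2.7797

det(sI - A) = s^3 - (tr A)s^2 + (M11 + M22 + M33)s - det A, where Mii is the 2×2 principal minor of A obtained by deleting row i and column i.
tr A = 1 + (-8) + (-1) = -8; M11 = (-8)·(-1) - 0·(-5) = 8 - 0 = 8; M22 = 1·(-1) - 0·2 = -1 - 0 = -1; M33 = 1·(-8) - (-3)·6 = -8 - (-18) = 10; sum of minors = 17.
det A = 1·((-8)·(-1) - 0·(-5)) - (-3)·(6·(-1) - 0·2) + 0·(6·(-5) - (-8)·2) = 1·8 - (-3)·(-6) + 0·(-14) = -10.
So p(s) = det(sI - A) = s^3 + 8s^2 + 17s + 10.
Rational-root test: any integer root divides 10. Testing small divisors, s = -1 works: p(-1) = -1 + 8 + (-17) + 10 = 0, so (s + 1) is a factor.
Dividing, p(s) = (s + 1)(s^2 + 7s + 10).
Factor s^2 + 7s + 10: two numbers with sum -7 and product 10 are -2 and -5, so s^2 + 7s + 10 = (s + 2)(s + 5).
Hence p(s) = (s + 1) (s + 2) (s + 5), with roots -5, -2, -1.
The eigenvalues -5, -2, -1 are distinct and real, so A is diagonalisable and x(t) = e^{At} x(0) = V diag(e^{λ_i t}) V^{-1} x(0), where the columns of V are the eigenvectors.
λ = -5: A - (-5)I = [[6, -3, 0], [6, -3, 0], [2, -5, 4]]. v must be orthogonal to every row; (row 1) × (row 3) = [-12, -24, -24], so take v_1 = [1, 2, 2]^T.
λ = -2: A - (-2)I = [[3, -3, 0], [6, -6, 0], [2, -5, 1]]. v must be orthogonal to every row; (row 1) × (row 3) = [-3, -3, -9], so take v_2 = [1, 1, 3]^T.
λ = -1: A - (-1)I = [[2, -3, 0], [6, -7, 0], [2, -5, 0]]. v must be orthogonal to every row; (row 1) × (row 2) = [0, 0, 4], so take v_3 = [0, 0, 1]^T.
V = [v_1 v_2 v_3] = [[1, 1, 0], [2, 1, 0], [2, 3, 1]] has det V = -1, so V^{-1} = adj(V)/det V = [[-1, 1, 0], [2, -1, 0], [-4, 1, 1]].
Modal coordinates z(0) = V^{-1} x(0): (-1)·3 + 1·0 + 0·(-1) = -3; 2·3 + (-1)·0 + 0·(-1) = 6; (-4)·3 + 1·0 + 1·(-1) = -13; so z(0) = [-3, 6, -13]^T.
x_1(t) = Σ_i (v_i)_1 · z_i(0) · e^{λ_i t} (row 1 of V times the modal terms).
x_1(0.25) = 1·(-3)·e^{-5·0.25} + 1·6·e^{-2·0.25} + 0·(-13)·e^{-1·0.25} = (-3)·0.286505 + 6·0.606531 + 0·0.778801 = 2.7797.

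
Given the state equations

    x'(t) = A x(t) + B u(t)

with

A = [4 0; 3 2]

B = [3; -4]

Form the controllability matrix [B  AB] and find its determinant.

51

AB = [[12], [1]]
Controllability matrix C = [B  AB] = [[3, 12], [-4, 1]]
det(C) = 3·1 - 12·(-4) = 3 - (-48) = 51
Since det(C) ≠ 0, rank(C) = 2 and the system is completely controllable.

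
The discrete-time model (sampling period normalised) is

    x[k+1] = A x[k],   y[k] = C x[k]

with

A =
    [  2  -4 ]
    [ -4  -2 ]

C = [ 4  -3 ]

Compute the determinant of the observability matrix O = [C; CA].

20

CA = [[20, -10]]
Observability matrix O = [C; CA] = [[4, -3], [20, -10]]
det(O) = 4·(-10) - (-3)·20 = -40 - (-60) = 20
Since det(O) ≠ 0, rank(O) = 2 and the system is completely observable.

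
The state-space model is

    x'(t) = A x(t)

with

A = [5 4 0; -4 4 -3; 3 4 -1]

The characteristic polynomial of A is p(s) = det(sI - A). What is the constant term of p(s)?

Expand det(sI - A) for the 3×3 matrix.
p(s) = s^3 - 8s^2 + 39s + 12.
(Check: constant term = det(-A) = (-1)^3 det A = 12; coefficient of s^2 = -tr A = -8.)
The constant term is 12.

12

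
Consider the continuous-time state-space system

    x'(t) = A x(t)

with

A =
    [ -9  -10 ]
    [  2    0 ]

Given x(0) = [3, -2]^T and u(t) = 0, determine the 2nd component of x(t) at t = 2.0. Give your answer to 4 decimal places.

-0.0013

det(sI - A) = s^2 - (tr A)s + det A, with tr A = (-9) + 0 = -9 and det A = (-9)·0 - (-10)·2 = 0 - (-20) = 20.
So p(s) = det(sI - A) = s^2 + 9s + 20.
Factor s^2 + 9s + 20: two numbers with sum -9 and product 20 are -4 and -5, so s^2 + 9s + 20 = (s + 4)(s + 5).
Hence p(s) = (s + 4) (s + 5), with roots -5, -4.
The eigenvalues -5, -4 are distinct and real, so A is diagonalisable and x(t) = e^{At} x(0) = V diag(e^{λ_i t}) V^{-1} x(0), where the columns of V are the eigenvectors.
λ = -5: A - (-5)I = [[-4, -10], [2, 5]]. Row 1 gives (-4)·v1 + (-10)·v2 = 0, so take v_1 = [5, -2]^T.
λ = -4: A - (-4)I = [[-5, -10], [2, 4]]. Row 1 gives (-5)·v1 + (-10)·v2 = 0, so take v_2 = [2, -1]^T.
V = [v_1 v_2] = [[5, 2], [-2, -1]] has det V = -1, so V^{-1} = adj(V)/det V = [[1, 2], [-2, -5]].
Modal coordinates z(0) = V^{-1} x(0): 1·3 + 2·(-2) = -1; (-2)·3 + (-5)·(-2) = 4; so z(0) = [-1, 4]^T.
x_2(t) = Σ_i (v_i)_2 · z_i(0) · e^{λ_i t} (row 2 of V times the modal terms).
x_2(2.0) = (-2)·(-1)·e^{-5·2.0} + (-1)·4·e^{-4·2.0} = 2·0.000045 + (-4)·0.000335 = -0.0013.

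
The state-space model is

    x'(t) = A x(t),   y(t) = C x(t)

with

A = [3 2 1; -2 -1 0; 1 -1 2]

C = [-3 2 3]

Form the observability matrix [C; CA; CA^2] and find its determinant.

CA = [[-10, -11, 3]]
CA^2 = [[-5, -12, -4]]
Observability matrix O = [C; CA; CA^2] = [[-3, 2, 3], [-10, -11, 3], [-5, -12, -4]]
Expanding along the first row, det(O) = (-3)·((-11)·(-4) - 3·(-12)) - 2·((-10)·(-4) - 3·(-5)) + 3·((-10)·(-12) - (-11)·(-5)) = (-3)·80 - 2·55 + 3·65 = -155
Since det(O) ≠ 0, rank(O) = 3 and the system is completely observable.

-155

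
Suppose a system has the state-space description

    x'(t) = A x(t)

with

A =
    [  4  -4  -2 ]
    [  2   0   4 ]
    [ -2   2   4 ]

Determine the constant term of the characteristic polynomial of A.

-24

Expand det(sI - A) for the 3×3 matrix.
p(s) = s^3 - 8s^2 + 12s - 24.
(Check: constant term = det(-A) = (-1)^3 det A = -24; coefficient of s^2 = -tr A = -8.)
The constant term is -24.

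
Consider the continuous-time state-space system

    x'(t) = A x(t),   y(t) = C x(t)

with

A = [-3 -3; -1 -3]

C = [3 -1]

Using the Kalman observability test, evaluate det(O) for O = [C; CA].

CA = [[-8, -6]]
Observability matrix O = [C; CA] = [[3, -1], [-8, -6]]
det(O) = 3·(-6) - (-1)·(-8) = -18 - 8 = -26
Since det(O) ≠ 0, rank(O) = 2 and the system is completely observable.

-26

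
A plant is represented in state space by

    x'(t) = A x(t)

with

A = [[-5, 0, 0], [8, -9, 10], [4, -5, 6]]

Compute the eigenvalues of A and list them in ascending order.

det(sI - A) = s^3 - (tr A)s^2 + (M11 + M22 + M33)s - det A, where Mii is the 2×2 principal minor of A obtained by deleting row i and column i.
tr A = (-5) + (-9) + 6 = -8; M11 = (-9)·6 - 10·(-5) = -54 - (-50) = -4; M22 = (-5)·6 - 0·4 = -30 - 0 = -30; M33 = (-5)·(-9) - 0·8 = 45 - 0 = 45; sum of minors = 11.
det A = (-5)·((-9)·6 - 10·(-5)) - 0·(8·6 - 10·4) + 0·(8·(-5) - (-9)·4) = (-5)·(-4) - 0·8 + 0·(-4) = 20.
So p(s) = det(sI - A) = s^3 + 8s^2 + 11s - 20.
Rational-root test: any integer root divides -20. Testing small divisors, s = 1 works: p(1) = 1 + 8 + 11 + (-20) = 0, so (s - 1) is a factor.
Dividing, p(s) = (s - 1)(s^2 + 9s + 20).
Factor s^2 + 9s + 20: two numbers with sum -9 and product 20 are -4 and -5, so s^2 + 9s + 20 = (s + 4)(s + 5).
Hence p(s) = (s - 1) (s + 4) (s + 5), with roots -5, -4, 1.
At least one eigenvalue has non-negative real part, so the system is not asymptotically stable.

-5, -4, 1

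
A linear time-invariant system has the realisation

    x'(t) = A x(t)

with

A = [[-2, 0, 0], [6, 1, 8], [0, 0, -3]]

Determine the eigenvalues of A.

det(sI - A) = s^3 - (tr A)s^2 + (M11 + M22 + M33)s - det A, where Mii is the 2×2 principal minor of A obtained by deleting row i and column i.
tr A = (-2) + 1 + (-3) = -4; M11 = 1·(-3) - 8·0 = -3 - 0 = -3; M22 = (-2)·(-3) - 0·0 = 6 - 0 = 6; M33 = (-2)·1 - 0·6 = -2 - 0 = -2; sum of minors = 1.
det A = (-2)·(1·(-3) - 8·0) - 0·(6·(-3) - 8·0) + 0·(6·0 - 1·0) = (-2)·(-3) - 0·(-18) + 0·0 = 6.
So p(s) = det(sI - A) = s^3 + 4s^2 + s - 6.
Rational-root test: any integer root divides -6. Testing small divisors, s = 1 works: p(1) = 1 + 4 + 1 + (-6) = 0, so (s - 1) is a factor.
Dividing, p(s) = (s - 1)(s^2 + 5s + 6).
Factor s^2 + 5s + 6: two numbers with sum -5 and product 6 are -2 and -3, so s^2 + 5s + 6 = (s + 2)(s + 3).
Hence p(s) = (s - 1) (s + 2) (s + 3), with roots -3, -2, 1.
At least one eigenvalue has non-negative real part, so the system is not asymptotically stable.

-3, -2, 1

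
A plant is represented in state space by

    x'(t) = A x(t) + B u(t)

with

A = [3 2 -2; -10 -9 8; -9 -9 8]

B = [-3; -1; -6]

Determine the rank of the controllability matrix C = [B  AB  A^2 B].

2

AB = [[1], [-9], [-12]]
A^2B = [[9], [-25], [-24]]
Controllability matrix C = [B  AB  A^2B] = [[-3, 1, 9], [-1, -9, -25], [-6, -12, -24]]
The rows r1, r2, r3 of C are linearly dependent: -3·r1 - 3·r2 + 2·r3 = 0 (check each entry), so rank(C) ≤ 2.
The 2×2 minor from rows 1, 2, columns 1, 2 is (-3)·(-9) - 1·(-1) = 27 - (-1) = 28 ≠ 0, so rank(C) = 2.
rank(C) = 2 < n = 3, so the pair (A, B) is not completely controllable.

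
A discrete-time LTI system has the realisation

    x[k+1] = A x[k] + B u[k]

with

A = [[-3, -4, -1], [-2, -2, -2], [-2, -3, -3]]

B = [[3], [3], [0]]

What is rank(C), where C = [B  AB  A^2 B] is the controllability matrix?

AB = [[-21], [-12], [-15]]
A^2B = [[126], [96], [123]]
Controllability matrix C = [B  AB  A^2B] = [[3, -21, 126], [3, -12, 96], [0, -15, 123]]
det(C) = 3·((-12)·123 - 96·(-15)) - (-21)·(3·123 - 96·0) + 126·(3·(-15) - (-12)·0) = 3·(-36) - (-21)·369 + 126·(-45) = 1971 ≠ 0, so rank(C) = 3.
rank(C) = 3 = n, so the pair (A, B) is completely controllable.

3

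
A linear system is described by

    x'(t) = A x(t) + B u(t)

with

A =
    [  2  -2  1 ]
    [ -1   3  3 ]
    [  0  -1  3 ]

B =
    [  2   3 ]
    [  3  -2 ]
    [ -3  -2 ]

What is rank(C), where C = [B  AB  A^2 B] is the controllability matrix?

3

AB = [[-5, 8], [-2, -15], [-12, -4]]
A^2B = [[-18, 42], [-37, -65], [-34, 3]]
Controllability matrix C = [B  AB  A^2B] = [[2, 3, -5, 8, -18, 42], [3, -2, -2, -15, -37, -65], [-3, -2, -12, -4, -34, 3]]
Take the 3×3 submatrix of C formed by columns 1, 2, 3: [[2, 3, -5], [3, -2, -2], [-3, -2, -12]]. Its determinant is 2·((-2)·(-12) - (-2)·(-2)) - 3·(3·(-12) - (-2)·(-3)) + (-5)·(3·(-2) - (-2)·(-3)) = 2·20 - 3·(-42) + (-5)·(-12) = 226 ≠ 0.
So rank(C) ≥ 3; since C has 3 rows, rank(C) = 3.
rank(C) = 3 = n, so the pair (A, B) is completely controllable.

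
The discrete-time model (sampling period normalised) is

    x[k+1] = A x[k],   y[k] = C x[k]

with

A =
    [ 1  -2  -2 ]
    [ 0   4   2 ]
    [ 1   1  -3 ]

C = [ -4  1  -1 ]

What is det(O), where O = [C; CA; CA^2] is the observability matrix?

4284

CA = [[-5, 11, 13]]
CA^2 = [[8, 67, -7]]
Observability matrix O = [C; CA; CA^2] = [[-4, 1, -1], [-5, 11, 13], [8, 67, -7]]
Expanding along the first row, det(O) = (-4)·(11·(-7) - 13·67) - 1·((-5)·(-7) - 13·8) + (-1)·((-5)·67 - 11·8) = (-4)·(-948) - 1·(-69) + (-1)·(-423) = 4284
Since det(O) ≠ 0, rank(O) = 3 and the system is completely observable.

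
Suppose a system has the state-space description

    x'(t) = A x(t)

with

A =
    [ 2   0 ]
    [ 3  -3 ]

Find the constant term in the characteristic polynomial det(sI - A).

For a 2×2 matrix, det(sI - A) = s^2 - (tr A)s + det A.
tr A = -1, det A = -6.
So p(s) = s^2 + s - 6.
The constant term is -6.

-6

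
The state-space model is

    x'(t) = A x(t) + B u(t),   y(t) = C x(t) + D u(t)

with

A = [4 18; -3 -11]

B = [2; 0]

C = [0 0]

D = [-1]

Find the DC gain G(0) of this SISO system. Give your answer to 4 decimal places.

G(0) = C(-A)^{-1}B + D = -C A^{-1} B + D.
det A = 10, so A^{-1} = (1/10)·adj(A) = [[-11/10, -9/5], [3/10, 2/5]]
A^{-1} B = [-11/5, 3/5]^T
C A^{-1} B = 0
G(0) = D - C A^{-1} B = -1 - (0) = -1

-1.0000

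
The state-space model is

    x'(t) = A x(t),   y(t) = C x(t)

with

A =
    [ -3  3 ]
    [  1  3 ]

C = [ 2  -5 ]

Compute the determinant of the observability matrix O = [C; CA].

CA = [[-11, -9]]
Observability matrix O = [C; CA] = [[2, -5], [-11, -9]]
det(O) = 2·(-9) - (-5)·(-11) = -18 - 55 = -73
Since det(O) ≠ 0, rank(O) = 2 and the system is completely observable.

-73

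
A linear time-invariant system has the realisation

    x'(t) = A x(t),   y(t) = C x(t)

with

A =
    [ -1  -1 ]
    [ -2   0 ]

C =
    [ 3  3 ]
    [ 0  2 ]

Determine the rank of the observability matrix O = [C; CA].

2

CA = [[-9, -3], [-4, 0]]
Observability matrix O = [C; CA] = [[3, 3], [0, 2], [-9, -3], [-4, 0]]
Take the 2×2 submatrix of O formed by rows 1, 2: [[3, 3], [0, 2]]. Its determinant is 3·2 - 3·0 = 6 - 0 = 6 ≠ 0.
So rank(O) ≥ 2; since O has 2 columns, rank(O) = 2.
rank(O) = 2 = n, so the pair (A, C) is completely observable.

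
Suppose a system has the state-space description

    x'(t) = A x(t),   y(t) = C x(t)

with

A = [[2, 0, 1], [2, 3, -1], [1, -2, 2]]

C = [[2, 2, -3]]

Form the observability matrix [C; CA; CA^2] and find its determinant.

CA = [[5, 12, -6]]
CA^2 = [[28, 48, -19]]
Observability matrix O = [C; CA; CA^2] = [[2, 2, -3], [5, 12, -6], [28, 48, -19]]
Expanding along the first row, det(O) = 2·(12·(-19) - (-6)·48) - 2·(5·(-19) - (-6)·28) + (-3)·(5·48 - 12·28) = 2·60 - 2·73 + (-3)·(-96) = 262
Since det(O) ≠ 0, rank(O) = 3 and the system is completely observable.

262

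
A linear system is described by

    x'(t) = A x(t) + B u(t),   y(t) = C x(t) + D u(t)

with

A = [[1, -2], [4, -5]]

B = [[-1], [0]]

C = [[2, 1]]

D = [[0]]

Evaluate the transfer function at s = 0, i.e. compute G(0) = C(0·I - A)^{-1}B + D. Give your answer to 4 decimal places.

G(0) = C(-A)^{-1}B + D = -C A^{-1} B + D.
det A = 3, so A^{-1} = (1/3)·adj(A) = [[-5/3, 2/3], [-4/3, 1/3]]
A^{-1} B = [5/3, 4/3]^T
C A^{-1} B = 14/3
G(0) = D - C A^{-1} B = 0 - (14/3) = -14/3 ≈ -4.6667

-4.6667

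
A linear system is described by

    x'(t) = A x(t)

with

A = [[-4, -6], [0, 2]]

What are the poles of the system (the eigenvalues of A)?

-4, 2

det(sI - A) = s^2 - (tr A)s + det A, with tr A = (-4) + 2 = -2 and det A = (-4)·2 - (-6)·0 = -8 - 0 = -8.
So p(s) = det(sI - A) = s^2 + 2s - 8.
Factor s^2 + 2s - 8: two numbers with sum -2 and product -8 are 2 and -4, so s^2 + 2s - 8 = (s - 2)(s + 4).
Hence p(s) = (s - 2) (s + 4), with roots -4, 2.
At least one eigenvalue has non-negative real part, so the system is not asymptotically stable.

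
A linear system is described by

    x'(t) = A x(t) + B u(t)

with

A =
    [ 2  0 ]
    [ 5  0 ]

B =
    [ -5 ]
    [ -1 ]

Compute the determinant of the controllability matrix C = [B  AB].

115

AB = [[-10], [-25]]
Controllability matrix C = [B  AB] = [[-5, -10], [-1, -25]]
det(C) = (-5)·(-25) - (-10)·(-1) = 125 - 10 = 115
Since det(C) ≠ 0, rank(C) = 2 and the system is completely controllable.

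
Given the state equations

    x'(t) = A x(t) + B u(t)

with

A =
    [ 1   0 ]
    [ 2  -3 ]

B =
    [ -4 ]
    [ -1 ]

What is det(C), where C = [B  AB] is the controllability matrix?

AB = [[-4], [-5]]
Controllability matrix C = [B  AB] = [[-4, -4], [-1, -5]]
det(C) = (-4)·(-5) - (-4)·(-1) = 20 - 4 = 16
Since det(C) ≠ 0, rank(C) = 2 and the system is completely controllable.

16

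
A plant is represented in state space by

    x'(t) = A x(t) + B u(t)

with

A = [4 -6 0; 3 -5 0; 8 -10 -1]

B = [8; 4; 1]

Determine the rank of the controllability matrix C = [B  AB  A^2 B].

2

AB = [[8], [4], [23]]
A^2B = [[8], [4], [1]]
Controllability matrix C = [B  AB  A^2B] = [[8, 8, 8], [4, 4, 4], [1, 23, 1]]
The rows r1, r2, r3 of C are linearly dependent: -r1 + 2·r2 = 0 (check each entry), so rank(C) ≤ 2.
The 2×2 minor from rows 1, 3, columns 1, 2 is 8·23 - 8·1 = 184 - 8 = 176 ≠ 0, so rank(C) = 2.
rank(C) = 2 < n = 3, so the pair (A, B) is not completely controllable.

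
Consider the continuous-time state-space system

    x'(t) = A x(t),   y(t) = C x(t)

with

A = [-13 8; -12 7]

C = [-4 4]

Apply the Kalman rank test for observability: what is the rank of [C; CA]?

1

CA = [[4, -4]]
Observability matrix O = [C; CA] = [[-4, 4], [4, -4]]
Every row of O is a scalar multiple of row 1 = [-4, 4] (multipliers 1, -1), so the rows span a one-dimensional space.
O ≠ 0, hence rank(O) = 1.
rank(O) = 1 < n = 2, so the pair (A, C) is not completely observable.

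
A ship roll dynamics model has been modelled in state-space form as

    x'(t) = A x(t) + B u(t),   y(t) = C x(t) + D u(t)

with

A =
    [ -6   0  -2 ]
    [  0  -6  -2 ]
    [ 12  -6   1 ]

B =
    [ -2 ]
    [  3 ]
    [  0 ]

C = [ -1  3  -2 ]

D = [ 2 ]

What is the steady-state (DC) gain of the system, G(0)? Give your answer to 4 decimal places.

G(0) = C(-A)^{-1}B + D = -C A^{-1} B + D.
det A = -36, so A^{-1} = (1/-36)·adj(A) = [[1/2, -1/3, 1/3], [2/3, -1/2, 1/3], [-2, 1, -1]]
A^{-1} B = [-2, -17/6, 7]^T
C A^{-1} B = -41/2
G(0) = D - C A^{-1} B = 2 - (-41/2) = 45/2 ≈ 22.5000

22.5000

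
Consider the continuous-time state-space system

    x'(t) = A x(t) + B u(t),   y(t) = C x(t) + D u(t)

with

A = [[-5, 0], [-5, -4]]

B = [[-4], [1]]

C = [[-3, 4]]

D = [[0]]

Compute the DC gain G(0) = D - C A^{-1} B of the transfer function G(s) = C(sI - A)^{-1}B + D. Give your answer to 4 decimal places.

7.4000

G(0) = C(-A)^{-1}B + D = -C A^{-1} B + D.
det A = 20, so A^{-1} = (1/20)·adj(A) = [[-1/5, 0], [1/4, -1/4]]
A^{-1} B = [4/5, -5/4]^T
C A^{-1} B = -37/5
G(0) = D - C A^{-1} B = 0 - (-37/5) = 37/5 ≈ 7.4000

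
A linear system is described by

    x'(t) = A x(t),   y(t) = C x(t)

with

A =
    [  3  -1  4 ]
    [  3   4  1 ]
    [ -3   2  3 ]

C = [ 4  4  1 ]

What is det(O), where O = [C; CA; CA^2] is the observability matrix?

CA = [[21, 14, 23]]
CA^2 = [[36, 81, 167]]
Observability matrix O = [C; CA; CA^2] = [[4, 4, 1], [21, 14, 23], [36, 81, 167]]
Expanding along the first row, det(O) = 4·(14·167 - 23·81) - 4·(21·167 - 23·36) + 1·(21·81 - 14·36) = 4·475 - 4·2679 + 1·1197 = -7619
Since det(O) ≠ 0, rank(O) = 3 and the system is completely observable.

-7619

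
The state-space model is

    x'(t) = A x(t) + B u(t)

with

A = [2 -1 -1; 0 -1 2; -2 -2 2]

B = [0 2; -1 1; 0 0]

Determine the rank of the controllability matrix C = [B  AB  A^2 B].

AB = [[1, 3], [1, -1], [2, -6]]
A^2B = [[-1, 13], [3, -11], [0, -16]]
Controllability matrix C = [B  AB  A^2B] = [[0, 2, 1, 3, -1, 13], [-1, 1, 1, -1, 3, -11], [0, 0, 2, -6, 0, -16]]
Take the 3×3 submatrix of C formed by columns 1, 2, 3: [[0, 2, 1], [-1, 1, 1], [0, 0, 2]]. Its determinant is 0·(1·2 - 1·0) - 2·((-1)·2 - 1·0) + 1·((-1)·0 - 1·0) = 0·2 - 2·(-2) + 1·0 = 4 ≠ 0.
So rank(C) ≥ 3; since C has 3 rows, rank(C) = 3.
rank(C) = 3 = n, so the pair (A, B) is completely controllable.

3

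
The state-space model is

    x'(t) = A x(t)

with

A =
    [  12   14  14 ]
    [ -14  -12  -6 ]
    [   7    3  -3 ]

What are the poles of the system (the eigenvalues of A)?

det(sI - A) = s^3 - (tr A)s^2 + (M11 + M22 + M33)s - det A, where Mii is the 2×2 principal minor of A obtained by deleting row i and column i.
tr A = 12 + (-12) + (-3) = -3; M11 = (-12)·(-3) - (-6)·3 = 36 - (-18) = 54; M22 = 12·(-3) - 14·7 = -36 - 98 = -134; M33 = 12·(-12) - 14·(-14) = -144 - (-196) = 52; sum of minors = -28.
det A = 12·((-12)·(-3) - (-6)·3) - 14·((-14)·(-3) - (-6)·7) + 14·((-14)·3 - (-12)·7) = 12·54 - 14·84 + 14·42 = 60.
So p(s) = det(sI - A) = s^3 + 3s^2 - 28s - 60.
Rational-root test: any integer root divides -60. Testing small divisors, s = -2 works: p(-2) = -8 + 12 + 56 + (-60) = 0, so (s + 2) is a factor.
Dividing, p(s) = (s + 2)(s^2 + s - 30).
Factor s^2 + s - 30: two numbers with sum -1 and product -30 are 5 and -6, so s^2 + s - 30 = (s - 5)(s + 6).
Hence p(s) = (s - 5) (s + 2) (s + 6), with roots -6, -2, 5.
At least one eigenvalue has non-negative real part, so the system is not asymptotically stable.

-6, -2, 5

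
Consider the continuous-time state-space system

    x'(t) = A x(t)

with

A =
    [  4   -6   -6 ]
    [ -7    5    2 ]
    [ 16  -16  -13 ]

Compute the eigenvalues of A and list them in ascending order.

-5, -2, 3

det(sI - A) = s^3 - (tr A)s^2 + (M11 + M22 + M33)s - det A, where Mii is the 2×2 principal minor of A obtained by deleting row i and column i.
tr A = 4 + 5 + (-13) = -4; M11 = 5·(-13) - 2·(-16) = -65 - (-32) = -33; M22 = 4·(-13) - (-6)·16 = -52 - (-96) = 44; M33 = 4·5 - (-6)·(-7) = 20 - 42 = -22; sum of minors = -11.
det A = 4·(5·(-13) - 2·(-16)) - (-6)·((-7)·(-13) - 2·16) + (-6)·((-7)·(-16) - 5·16) = 4·(-33) - (-6)·59 + (-6)·32 = 30.
So p(s) = det(sI - A) = s^3 + 4s^2 - 11s - 30.
Rational-root test: any integer root divides -30. Testing small divisors, s = -2 works: p(-2) = -8 + 16 + 22 + (-30) = 0, so (s + 2) is a factor.
Dividing, p(s) = (s + 2)(s^2 + 2s - 15).
Factor s^2 + 2s - 15: two numbers with sum -2 and product -15 are 3 and -5, so s^2 + 2s - 15 = (s - 3)(s + 5).
Hence p(s) = (s - 3) (s + 2) (s + 5), with roots -5, -2, 3.
At least one eigenvalue has non-negative real part, so the system is not asymptotically stable.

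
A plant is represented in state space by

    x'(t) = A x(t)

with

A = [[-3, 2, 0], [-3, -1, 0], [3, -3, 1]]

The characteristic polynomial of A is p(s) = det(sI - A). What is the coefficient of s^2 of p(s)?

3

Expand det(sI - A) for the 3×3 matrix.
p(s) = s^3 + 3s^2 + 5s - 9.
(Check: constant term = det(-A) = (-1)^3 det A = -9; coefficient of s^2 = -tr A = 3.)
The coefficient of s^2 is 3.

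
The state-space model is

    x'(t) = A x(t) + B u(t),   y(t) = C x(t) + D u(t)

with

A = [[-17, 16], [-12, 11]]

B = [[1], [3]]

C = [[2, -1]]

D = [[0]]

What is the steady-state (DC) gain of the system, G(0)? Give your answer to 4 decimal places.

7.0000

G(0) = C(-A)^{-1}B + D = -C A^{-1} B + D.
det A = 5, so A^{-1} = (1/5)·adj(A) = [[11/5, -16/5], [12/5, -17/5]]
A^{-1} B = [-37/5, -39/5]^T
C A^{-1} B = -7
G(0) = D - C A^{-1} B = 0 - (-7) = 7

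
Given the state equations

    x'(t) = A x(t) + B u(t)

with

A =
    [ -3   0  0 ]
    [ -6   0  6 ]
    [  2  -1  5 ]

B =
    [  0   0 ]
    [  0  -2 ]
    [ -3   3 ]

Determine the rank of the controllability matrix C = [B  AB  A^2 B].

AB = [[0, 0], [-18, 18], [-15, 17]]
A^2B = [[0, 0], [-90, 102], [-57, 67]]
Controllability matrix C = [B  AB  A^2B] = [[0, 0, 0, 0, 0, 0], [0, -2, -18, 18, -90, 102], [-3, 3, -15, 17, -57, 67]]
Row 1 of C is identically zero, so rank(C) ≤ 2.
The 2×2 minor from rows 2, 3, columns 1, 2 is 0·3 - (-2)·(-3) = 0 - 6 = -6 ≠ 0, so rank(C) = 2.
rank(C) = 2 < n = 3, so the pair (A, B) is not completely controllable.

2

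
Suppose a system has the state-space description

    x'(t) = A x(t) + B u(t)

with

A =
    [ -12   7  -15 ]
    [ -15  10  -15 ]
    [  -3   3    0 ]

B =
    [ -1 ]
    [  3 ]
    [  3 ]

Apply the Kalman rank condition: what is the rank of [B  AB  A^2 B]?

2

AB = [[-12], [0], [12]]
A^2B = [[-36], [0], [36]]
Controllability matrix C = [B  AB  A^2B] = [[-1, -12, -36], [3, 0, 0], [3, 12, 36]]
The rows r1, r2, r3 of C are linearly dependent: 3·r1 - 2·r2 + 3·r3 = 0 (check each entry), so rank(C) ≤ 2.
The 2×2 minor from rows 1, 2, columns 1, 2 is (-1)·0 - (-12)·3 = 0 - (-36) = 36 ≠ 0, so rank(C) = 2.
rank(C) = 2 < n = 3, so the pair (A, B) is not completely controllable.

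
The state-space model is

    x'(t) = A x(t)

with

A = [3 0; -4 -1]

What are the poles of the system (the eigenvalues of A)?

-1, 3

det(sI - A) = s^2 - (tr A)s + det A, with tr A = 3 + (-1) = 2 and det A = 3·(-1) - 0·(-4) = -3 - 0 = -3.
So p(s) = det(sI - A) = s^2 - 2s - 3.
Factor s^2 - 2s - 3: two numbers with sum 2 and product -3 are 3 and -1, so s^2 - 2s - 3 = (s - 3)(s + 1).
Hence p(s) = (s - 3) (s + 1), with roots -1, 3.
At least one eigenvalue has non-negative real part, so the system is not asymptotically stable.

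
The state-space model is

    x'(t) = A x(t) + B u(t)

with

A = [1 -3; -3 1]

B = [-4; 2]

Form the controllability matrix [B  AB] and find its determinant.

-36

AB = [[-10], [14]]
Controllability matrix C = [B  AB] = [[-4, -10], [2, 14]]
det(C) = (-4)·14 - (-10)·2 = -56 - (-20) = -36
Since det(C) ≠ 0, rank(C) = 2 and the system is completely controllable.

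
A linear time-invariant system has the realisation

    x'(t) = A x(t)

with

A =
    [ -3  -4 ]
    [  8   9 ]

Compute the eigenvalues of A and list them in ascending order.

1, 5

det(sI - A) = s^2 - (tr A)s + det A, with tr A = (-3) + 9 = 6 and det A = (-3)·9 - (-4)·8 = -27 - (-32) = 5.
So p(s) = det(sI - A) = s^2 - 6s + 5.
Factor s^2 - 6s + 5: two numbers with sum 6 and product 5 are 5 and 1, so s^2 - 6s + 5 = (s - 5)(s - 1).
Hence p(s) = (s - 5) (s - 1), with roots 1, 5.
At least one eigenvalue has non-negative real part, so the system is not asymptotically stable.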